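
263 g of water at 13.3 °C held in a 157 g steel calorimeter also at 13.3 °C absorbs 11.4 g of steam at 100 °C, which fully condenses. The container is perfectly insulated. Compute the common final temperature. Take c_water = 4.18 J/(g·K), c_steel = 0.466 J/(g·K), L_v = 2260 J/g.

T_f ≈ 37.8 °C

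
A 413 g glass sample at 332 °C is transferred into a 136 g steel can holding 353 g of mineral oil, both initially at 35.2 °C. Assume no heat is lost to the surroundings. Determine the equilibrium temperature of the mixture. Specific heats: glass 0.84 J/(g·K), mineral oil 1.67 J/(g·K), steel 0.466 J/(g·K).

T_f ≈ 138.2 °C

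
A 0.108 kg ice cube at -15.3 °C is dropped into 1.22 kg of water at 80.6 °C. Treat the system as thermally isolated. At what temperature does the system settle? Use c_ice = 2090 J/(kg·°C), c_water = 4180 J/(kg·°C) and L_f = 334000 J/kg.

T_f ≈ 66.9 °C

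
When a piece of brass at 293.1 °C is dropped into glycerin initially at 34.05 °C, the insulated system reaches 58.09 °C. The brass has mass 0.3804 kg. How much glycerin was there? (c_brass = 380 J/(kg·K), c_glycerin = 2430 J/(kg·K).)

|Q_brass| = |Q_glycerin|:
0.3804×380×(293.1 − 58.09) = m×2430×(58.09 − 34.05)
58417 m = 33971  ⇒  m ≈ 0.5815 kg

m ≈ 0.582 kg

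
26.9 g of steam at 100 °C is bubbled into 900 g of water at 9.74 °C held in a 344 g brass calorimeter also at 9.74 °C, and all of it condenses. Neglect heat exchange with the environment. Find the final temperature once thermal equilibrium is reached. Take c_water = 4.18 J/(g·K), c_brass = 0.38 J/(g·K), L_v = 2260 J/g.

T_f ≈ 27.5 °C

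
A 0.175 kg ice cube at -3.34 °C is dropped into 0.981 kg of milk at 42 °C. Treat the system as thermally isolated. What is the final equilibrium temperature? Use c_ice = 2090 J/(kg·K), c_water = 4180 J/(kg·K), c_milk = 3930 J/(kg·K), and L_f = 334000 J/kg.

Energy balance with sensible and latent terms:
ice -3.34→0 °C: 0.175×2090×3.34 = 1221.6
  fusion: m_ice L_f = 0.175×334000 = 58450
  warm the meltwater: 731.5 T
  milk cools: 0.981×3930×(T − 42) = 3855.3(T − 42)
4586.8 T = 161924 − 59672 = 102252
T ≈ 22.29 °C — above 0 °C, consistent with complete melting.

T_f ≈ 22.3 °C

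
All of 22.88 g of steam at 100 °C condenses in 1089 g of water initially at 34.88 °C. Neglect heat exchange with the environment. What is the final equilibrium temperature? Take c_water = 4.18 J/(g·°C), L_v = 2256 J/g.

T_f ≈ 47.3 °C

Conservation of energy gives ΣQ = 0:
steam→water at 100 °C releases m L_v = 22.88×2256 = 51617; condensate cools 100→T: 22.88×4.18×(T − 100) = 95.64(T − 100); original water: 4552(T − 34.88)
4647.7 T = 51617 + 9563.8 + 158774 = 219956
T ≈ 47.33 °C — below 100 °C, confirming all the steam condensed.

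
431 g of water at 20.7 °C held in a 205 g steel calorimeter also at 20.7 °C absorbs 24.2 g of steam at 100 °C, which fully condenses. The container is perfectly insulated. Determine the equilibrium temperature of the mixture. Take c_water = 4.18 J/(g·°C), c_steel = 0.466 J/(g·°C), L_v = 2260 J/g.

T_f ≈ 52.1 °C

Conservation of energy gives ΣQ = 0:
condense steam: −24.2·2260 = −54692; condensate cools 100→T: 24.2·4.18·(T − 100) = 101.16(T − 100); original water: 1801.6(T − 20.7); cup: 95.53(T − 20.7)
1998.3 T = 54692 + 10116 + 39270 = 104078
T ≈ 52.08 °C — below 100 °C, confirming all the steam condensed.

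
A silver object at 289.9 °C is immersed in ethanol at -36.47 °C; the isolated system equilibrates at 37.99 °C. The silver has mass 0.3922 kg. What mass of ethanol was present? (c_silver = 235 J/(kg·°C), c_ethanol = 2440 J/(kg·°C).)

Setting the total heat transfer to zero:
0.3922·235·(37.99 − 289.9) + m·2440·(37.99 − (-36.47)) = 0
181682 m = 23218
m = 23218/181682 ≈ 0.1278 kg

m ≈ 0.128 kg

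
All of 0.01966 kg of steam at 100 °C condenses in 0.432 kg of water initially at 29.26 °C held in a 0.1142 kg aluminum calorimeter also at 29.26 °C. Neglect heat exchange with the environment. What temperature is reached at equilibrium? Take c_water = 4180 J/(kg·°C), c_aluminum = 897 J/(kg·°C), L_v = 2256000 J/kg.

Sum of m c ΔT and latent-heat terms is zero:
latent heat released on condensation: 0.01966×2256000 = 44353
  condensate cools 100→T: 0.01966×4180×(T − 100) = 82.18(T − 100)
  water warms: 0.432×4180×(T − 29.26) = 1805.8(T − 29.26)
  cup: 102.44(T − 29.26)
1990.4 T = 44353 + 8217.9 + 55834 = 108405
T ≈ 54.46 °C, under the boiling point, so the assumption holds.

T_f ≈ 54.5 °C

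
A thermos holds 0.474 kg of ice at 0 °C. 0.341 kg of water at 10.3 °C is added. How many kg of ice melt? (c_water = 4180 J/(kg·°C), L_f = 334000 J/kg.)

m_melted ≈ 0.044 kg

Cooling the water to 0 °C releases 0.341·4180·10.3 = 14681 J.
To melt every bit of ice: 0.474·334000 = 158316 J.
14681 J < 158316 J, so only part of the ice melts and the system sits at 0 °C.
m_melt = 14681 / L_f = 0.04396 kg.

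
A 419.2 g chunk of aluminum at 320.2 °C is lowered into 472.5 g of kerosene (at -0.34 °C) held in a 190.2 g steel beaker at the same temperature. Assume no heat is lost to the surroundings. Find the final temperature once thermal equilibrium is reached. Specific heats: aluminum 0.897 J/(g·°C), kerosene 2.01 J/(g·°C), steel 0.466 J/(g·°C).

T_f ≈ 84.9 °C

With ΣQ=0 the equilibrium temperature is the m·c-weighted mean:
T_f = (376.02×320.2 + 949.72×(-0.34) + 88.63×(-0.34)) / (376.02 + 949.72 + 88.63)
    = 120049 / 1414.4 ≈ 84.88 °C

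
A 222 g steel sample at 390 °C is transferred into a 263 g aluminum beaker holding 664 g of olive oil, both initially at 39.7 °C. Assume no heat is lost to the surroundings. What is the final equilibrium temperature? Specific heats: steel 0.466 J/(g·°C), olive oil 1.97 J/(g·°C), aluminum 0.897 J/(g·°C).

Conservation of energy gives ΣQ = 0:
222×0.466×(T − 390) + 664×1.97×(T − 39.7) + 263×0.897×(T − 39.7) = 0
103.45(T − 390) + 1308.1(T − 39.7) + 235.91(T − 39.7) = 0
1647.4 T = 101643
T = 101643 / 1647.4 = 61.7 °C

T_f ≈ 61.7 °C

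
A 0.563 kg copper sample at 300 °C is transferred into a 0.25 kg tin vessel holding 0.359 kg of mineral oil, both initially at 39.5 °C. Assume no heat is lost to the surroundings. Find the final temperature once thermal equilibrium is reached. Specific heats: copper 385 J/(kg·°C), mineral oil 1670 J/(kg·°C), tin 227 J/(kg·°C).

T_f ≈ 104.2 °C

T_f is the heat-capacity-weighted average of the initial temperatures:
T_f = (216.75*300 + 599.53*39.5 + 56.75*39.5) / (216.75 + 599.53 + 56.75)
    = 90950 / 873.03 ≈ 104.18 °C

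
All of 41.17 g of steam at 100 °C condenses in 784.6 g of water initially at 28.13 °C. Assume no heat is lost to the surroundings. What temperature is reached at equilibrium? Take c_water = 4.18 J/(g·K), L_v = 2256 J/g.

T_f ≈ 58.6 °C

Conservation of energy gives ΣQ = 0:
latent heat released on condensation: 41.17×2256 = 92880; condensate cools 100→T: 41.17×4.18×(T − 100) = 172.09(T − 100); water warms: 784.6×4.18×(T − 28.13) = 3279.6(T − 28.13)
3451.7 T = 92880 + 17209 + 92256 = 202345
T ≈ 58.62 °C — below 100 °C, confirming all the steam condensed.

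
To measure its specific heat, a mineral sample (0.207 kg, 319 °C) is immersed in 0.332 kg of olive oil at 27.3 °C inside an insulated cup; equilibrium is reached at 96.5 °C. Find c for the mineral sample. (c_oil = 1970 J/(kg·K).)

Net heat exchanged in the isolated system is zero:
0.207·c·(96.5 − 319) + 0.332·1970·(96.5 − 27.3) = 0
-46.06 c = -45260
c = -45260/-46.06 ≈ 982.7 J/(kg·K)

c ≈ 983 J/(kg·K)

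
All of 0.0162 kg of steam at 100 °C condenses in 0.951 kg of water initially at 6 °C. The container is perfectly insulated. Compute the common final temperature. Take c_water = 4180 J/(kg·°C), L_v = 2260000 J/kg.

T_f ≈ 16.6 °C

Energy conservation, ΣQ = 0:
condense steam: −0.0162·2260000 = −36612
  condensed water 100 °C→T: 67.72(T − 100)
  water warms: 0.951·4180·(T − 6) = 3975.2(T − 6)
4042.9 T = 36612 + 6771.6 + 23851 = 67235
T ≈ 16.63 °C — below 100 °C, confirming all the steam condensed.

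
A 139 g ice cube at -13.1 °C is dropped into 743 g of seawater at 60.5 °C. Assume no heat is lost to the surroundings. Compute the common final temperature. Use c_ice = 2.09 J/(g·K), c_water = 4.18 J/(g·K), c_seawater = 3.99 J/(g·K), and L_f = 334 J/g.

T_f ≈ 36.4 °C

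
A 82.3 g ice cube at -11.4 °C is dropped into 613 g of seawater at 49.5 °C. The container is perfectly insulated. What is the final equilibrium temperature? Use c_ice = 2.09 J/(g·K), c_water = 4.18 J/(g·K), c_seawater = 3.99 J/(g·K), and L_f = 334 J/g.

Energy conservation, ΣQ = 0:
warm ice to 0 °C: 82.3×2.09×(0 − (-11.4)) = 1960.9; fusion: m_ice L_f = 82.3×334 = 27488; warm the meltwater: 344.01 T; seawater cools: 613×3.99×(T − 49.5) = 2445.9(T − 49.5)
2789.9 T = 121071 − 29449 = 91621
T ≈ 32.84 °C — above 0 °C, consistent with complete melting.

T_f ≈ 32.8 °C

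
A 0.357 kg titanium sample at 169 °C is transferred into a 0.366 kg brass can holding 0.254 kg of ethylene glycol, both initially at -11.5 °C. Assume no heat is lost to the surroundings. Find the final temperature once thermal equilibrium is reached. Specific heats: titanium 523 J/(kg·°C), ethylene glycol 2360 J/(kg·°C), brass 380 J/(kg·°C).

T_f ≈ 24.9 °C

With ΣQ=0 the equilibrium temperature is the m·c-weighted mean:
T_f = (186.71*169 + 599.44*(-11.5) + 139.08*(-11.5)) / (186.71 + 599.44 + 139.08)
    = 23061 / 925.23 ≈ 24.92 °C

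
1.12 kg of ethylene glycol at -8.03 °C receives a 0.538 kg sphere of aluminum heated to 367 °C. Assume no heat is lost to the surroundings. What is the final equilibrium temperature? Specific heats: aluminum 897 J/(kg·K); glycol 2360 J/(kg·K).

T_f ≈ 49.9 °C

T_f = Σ m_i c_i T_i / Σ m_i c_i:
T_f = (482.59*367 + 2643.2*(-8.03)) / (482.59 + 2643.2)
    = 155884 / 3125.8 ≈ 49.87 °C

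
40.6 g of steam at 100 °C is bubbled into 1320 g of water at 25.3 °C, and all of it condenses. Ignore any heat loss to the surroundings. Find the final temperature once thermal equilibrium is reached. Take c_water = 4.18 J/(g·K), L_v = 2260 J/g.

T_f ≈ 43.7 °C

Net heat exchanged in the isolated system is zero:
latent heat released on condensation: 40.6×2260 = 91756
  condensate cools 100→T: 40.6×4.18×(T − 100) = 169.71(T − 100)
  original water: 5517.6(T − 25.3)
5687.3 T = 91756 + 16971 + 139595 = 248322
T ≈ 43.66 °C, under the boiling point, so the assumption holds.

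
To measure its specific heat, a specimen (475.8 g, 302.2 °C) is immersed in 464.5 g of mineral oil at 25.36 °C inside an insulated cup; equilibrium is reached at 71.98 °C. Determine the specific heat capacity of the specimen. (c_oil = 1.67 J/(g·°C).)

c ≈ 0.33 J/(g·°C)

m_s c (T_s − T_f) = m_oil c_oil (T_f − T_0):
475.8×c×(302.2 − 71.98) = 464.5×1.67×(71.98 − 25.36)
109539 c = 36164  ⇒  c ≈ 0.3301 J/(g·°C)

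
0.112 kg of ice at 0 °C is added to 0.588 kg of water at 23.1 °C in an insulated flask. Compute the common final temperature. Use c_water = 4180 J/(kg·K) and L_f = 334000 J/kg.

Taking heat into each body as positive, Σ m c ΔT = 0:
latent heat to melt: 0.112·334000 = 37408; meltwater 0→T: 0.112·4180·T = 468.16 T; water cools: 0.588·4180·(T − 23.1) = 2457.8(T − 23.1)
2926 T = 56776 − 37408 = 19368
T ≈ 6.62 °C (positive, so assuming full melt was valid).

T_f ≈ 6.6 °C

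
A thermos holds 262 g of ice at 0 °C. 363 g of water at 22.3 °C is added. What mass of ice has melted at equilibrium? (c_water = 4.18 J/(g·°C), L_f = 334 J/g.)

Heat available from the water dropping to 0 °C: 363·4.18·22.3 = 33837 J.
Fully melting the ice requires m_ice L_f = 262·334 = 87508 J.
33837 J < 87508 J, so only part of the ice melts and the system sits at 0 °C.
m_melt = 33837 / L_f = 101.3 g.

m_melted ≈ 101 g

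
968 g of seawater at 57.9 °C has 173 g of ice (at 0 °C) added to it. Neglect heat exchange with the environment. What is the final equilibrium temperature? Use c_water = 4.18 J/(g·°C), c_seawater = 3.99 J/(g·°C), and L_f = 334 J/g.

T_f ≈ 36.2 °C

Setting the total heat transfer to zero:
melt ice: 173·334 = 57782
  meltwater 0→T: 173·4.18·T = 723.14 T
  seawater: 3862.3(T − 57.9)
4585.5 T = 223628 − 57782 = 165846
T ≈ 36.17 °C. Since T > 0 °C, the all-ice-melts assumption holds.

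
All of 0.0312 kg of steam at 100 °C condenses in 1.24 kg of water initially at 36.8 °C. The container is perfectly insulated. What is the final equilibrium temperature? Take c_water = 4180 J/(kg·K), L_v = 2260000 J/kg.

T_f ≈ 51.6 °C

Setting the total heat transfer to zero:
steam→water at 100 °C releases m L_v = 0.0312·2260000 = 70512; condensate cools 100→T: 0.0312·4180·(T − 100) = 130.42(T − 100); water warms: 1.24·4180·(T − 36.8) = 5183.2(T − 36.8)
5313.6 T = 70512 + 13042 + 190742 = 274295
T ≈ 51.62 °C (< 100 °C, so full condensation is consistent).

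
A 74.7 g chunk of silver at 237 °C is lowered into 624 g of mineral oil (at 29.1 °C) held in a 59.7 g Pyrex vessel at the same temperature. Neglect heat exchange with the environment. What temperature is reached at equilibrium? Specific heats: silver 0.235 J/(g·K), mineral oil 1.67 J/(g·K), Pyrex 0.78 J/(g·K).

Setting the total heat transfer to zero:
74.7×0.235×(T − 237) + 624×1.67×(T − 29.1) + 59.7×0.78×(T − 29.1) = 0
1106.2 T = 35840
T ≈ 32.40 °C

T_f ≈ 32.4 °C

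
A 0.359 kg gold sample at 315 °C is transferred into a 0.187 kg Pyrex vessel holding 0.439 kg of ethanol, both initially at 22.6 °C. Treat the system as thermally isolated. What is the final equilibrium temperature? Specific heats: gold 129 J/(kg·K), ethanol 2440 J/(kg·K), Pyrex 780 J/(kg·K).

T_f ≈ 33.3 °C

Heat gained plus heat lost sum to zero:
0.359×129×(T − 315) + 0.439×2440×(T − 22.6) + 0.187×780×(T − 22.6) = 0
46.31(T − 315) + 1071.2(T − 22.6) + 145.86(T − 22.6) = 0
1263.3 T = 42093
T ≈ 33.32 °C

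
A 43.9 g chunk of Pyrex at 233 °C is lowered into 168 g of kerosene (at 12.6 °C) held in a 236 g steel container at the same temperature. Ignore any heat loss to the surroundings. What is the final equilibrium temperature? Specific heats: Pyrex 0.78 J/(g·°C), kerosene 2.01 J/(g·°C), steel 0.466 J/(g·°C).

T_f ≈ 28.3 °C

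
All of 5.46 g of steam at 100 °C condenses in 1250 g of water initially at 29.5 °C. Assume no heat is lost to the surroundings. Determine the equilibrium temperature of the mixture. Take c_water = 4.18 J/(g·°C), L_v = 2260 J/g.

Taking heat into each body as positive, Σ m c ΔT = 0:
latent heat released on condensation: 5.46·2260 = 12340
  condensed water 100 °C→T: 22.82(T − 100)
  water warms: 1250·4.18·(T − 29.5) = 5225(T − 29.5)
5247.8 T = 12340 + 2282.3 + 154138 = 168759
T ≈ 32.16 °C — below 100 °C, confirming all the steam condensed.

T_f ≈ 32.2 °C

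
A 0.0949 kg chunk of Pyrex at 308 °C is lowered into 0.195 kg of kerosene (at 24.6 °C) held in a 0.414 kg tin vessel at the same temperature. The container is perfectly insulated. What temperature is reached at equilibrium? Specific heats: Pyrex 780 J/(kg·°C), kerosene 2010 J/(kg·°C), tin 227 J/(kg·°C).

Let T be the final temperature. ΣQ_i = 0:
0.0949*780*(T − 308) + 0.195*2010*(T − 24.6) + 0.414*227*(T − 24.6) = 0
74.02(T − 308) + 391.95(T − 24.6) + 93.98(T − 24.6) = 0
(74.02 + 391.95 + 93.98) T = 74.02*308 + 391.95*24.6 + 93.98*24.6
T = 34753/559.95 ≈ 62.06 °C

T_f ≈ 62.1 °C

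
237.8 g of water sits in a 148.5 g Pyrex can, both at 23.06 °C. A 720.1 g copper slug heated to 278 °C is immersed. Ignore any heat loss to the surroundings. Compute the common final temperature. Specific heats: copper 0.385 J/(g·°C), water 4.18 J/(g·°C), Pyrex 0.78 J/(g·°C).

T_f ≈ 74.0 °C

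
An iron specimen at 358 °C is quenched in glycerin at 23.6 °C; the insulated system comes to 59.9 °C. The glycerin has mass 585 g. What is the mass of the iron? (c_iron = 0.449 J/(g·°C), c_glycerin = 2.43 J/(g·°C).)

m ≈ 386 g

|Q_iron| = |Q_glycerin|:
m·0.449·(358 − 59.9) = 585·2.43·(59.9 − 23.6)
133.85 m = 51602  ⇒  m ≈ 385.5 g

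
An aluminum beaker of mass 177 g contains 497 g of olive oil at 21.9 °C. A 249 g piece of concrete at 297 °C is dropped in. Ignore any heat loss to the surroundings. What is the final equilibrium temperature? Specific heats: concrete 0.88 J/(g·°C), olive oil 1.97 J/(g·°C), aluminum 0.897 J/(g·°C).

T_f ≈ 66.3 °C

T_f = Σ m_i c_i T_i / Σ m_i c_i:
T_f = (219.12×297 + 979.09×21.9 + 158.77×21.9) / (219.12 + 979.09 + 158.77)
    = 89998 / 1357 ≈ 66.32 °C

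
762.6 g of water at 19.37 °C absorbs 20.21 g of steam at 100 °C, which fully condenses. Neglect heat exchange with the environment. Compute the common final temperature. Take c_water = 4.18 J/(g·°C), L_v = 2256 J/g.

Energy balance with sensible and latent terms:
steam→water at 100 °C releases m L_v = 20.21·2256 = 45594
  condensed water 100 °C→T: 84.48(T − 100)
  original water: 3187.7(T − 19.37)
3272.1 T = 45594 + 8447.8 + 61745 = 115787
T ≈ 35.39 °C, under the boiling point, so the assumption holds.

T_f ≈ 35.4 °C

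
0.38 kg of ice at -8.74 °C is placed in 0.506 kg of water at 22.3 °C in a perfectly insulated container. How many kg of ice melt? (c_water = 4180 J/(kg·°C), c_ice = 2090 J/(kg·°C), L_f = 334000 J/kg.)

m_melted ≈ 0.12 kg

Heat available from the water dropping to 0 °C: 0.506×4180×22.3 = 47166 J.
Warming the ice to 0 °C takes 0.38×2090×8.74 = 6941.3 J, leaving 40225 J for melting.
To melt every bit of ice: 0.38×334000 = 126920 J.
That's not enough to melt it all — equilibrium is at 0 °C with ice remaining.
Mass melted = 40225/334000 ≈ 0.1204 kg.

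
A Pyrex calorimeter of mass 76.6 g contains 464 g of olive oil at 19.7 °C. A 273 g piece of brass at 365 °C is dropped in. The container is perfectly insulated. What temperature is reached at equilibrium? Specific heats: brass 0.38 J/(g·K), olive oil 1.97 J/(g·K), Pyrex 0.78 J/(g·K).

With ΣQ=0 the equilibrium temperature is the m·c-weighted mean:
T_f = (103.74·365 + 914.08·19.7 + 59.75·19.7) / (103.74 + 914.08 + 59.75)
    = 57050 / 1077.6 ≈ 52.94 °C

T_f ≈ 52.9 °C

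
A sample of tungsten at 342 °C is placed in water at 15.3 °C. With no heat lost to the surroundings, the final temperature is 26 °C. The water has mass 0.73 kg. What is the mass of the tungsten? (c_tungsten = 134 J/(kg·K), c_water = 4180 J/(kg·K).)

m ≈ 0.771 kg

Setting the total heat transfer to zero:
m·134·(26 − 342) + 0.73·4180·(26 − 15.3) = 0
-42344 m = -32650
m = -32650/-42344 ≈ 0.7711 kg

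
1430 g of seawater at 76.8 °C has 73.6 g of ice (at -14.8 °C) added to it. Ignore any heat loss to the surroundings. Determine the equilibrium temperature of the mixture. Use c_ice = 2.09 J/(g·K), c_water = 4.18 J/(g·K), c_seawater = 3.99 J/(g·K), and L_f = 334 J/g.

Heat gained plus heat lost sum to zero:
ice -14.8→0 °C: 73.6×2.09×14.8 = 2276.6; latent heat to melt: 73.6×334 = 24582; meltwater 0→T: 73.6×4.18×T = 307.65 T; seawater cools: 1430×3.99×(T − 76.8) = 5705.7(T − 76.8)
6013.3 T = 438198 − 26859 = 411339
T ≈ 68.40 °C. Since T > 0 °C, the all-ice-melts assumption holds.

T_f ≈ 68.4 °C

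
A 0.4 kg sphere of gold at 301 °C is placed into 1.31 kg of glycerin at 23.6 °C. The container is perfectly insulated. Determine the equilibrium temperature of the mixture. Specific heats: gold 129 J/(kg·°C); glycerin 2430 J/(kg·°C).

T_f ≈ 28.0 °C

Energy conservation, ΣQ = 0:
0.4·129·(T − 301) + 1.31·2430·(T − 23.6) = 0
(51.6 + 3183.3) T = 51.6·301 + 3183.3·23.6
T = 90657/3234.9 ≈ 28.02 °C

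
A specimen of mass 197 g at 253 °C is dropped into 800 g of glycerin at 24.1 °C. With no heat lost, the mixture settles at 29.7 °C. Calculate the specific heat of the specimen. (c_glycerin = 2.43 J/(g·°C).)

Setting the total heat transfer to zero:
197·c·(29.7 − 253) + 800·2.43·(29.7 − 24.1) = 0
-43990 c = -10886
c = -10886/-43990 ≈ 0.2475 J/(g·°C)

c ≈ 0.247 J/(g·°C)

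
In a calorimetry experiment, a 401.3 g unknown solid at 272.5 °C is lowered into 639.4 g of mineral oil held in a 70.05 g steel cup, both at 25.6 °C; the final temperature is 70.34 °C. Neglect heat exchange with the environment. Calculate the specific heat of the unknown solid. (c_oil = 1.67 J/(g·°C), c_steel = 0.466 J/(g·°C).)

Let T be the final temperature. ΣQ_i = 0:
401.3·c·(70.34 − 272.5) + 639.4·1.67·(70.34 − 25.6) + 70.05·0.466·(70.34 − 25.6) = 0
-81127 c = -49234
c = -49234/-81127 ≈ 0.6069 J/(g·°C)

c ≈ 0.607 J/(g·°C)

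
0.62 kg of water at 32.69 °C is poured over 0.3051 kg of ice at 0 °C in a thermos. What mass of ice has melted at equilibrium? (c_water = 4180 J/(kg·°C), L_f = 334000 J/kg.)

Water can give up m c ΔT = 0.62×4180×32.69 = 84719 J before reaching 0 °C.
To melt every bit of ice: 0.3051×334000 = 101903 J.
That's not enough to melt it all — equilibrium is at 0 °C with ice remaining.
m_melted×334000 = 84719  ⇒  m_melted ≈ 0.2537 kg.

m_melted ≈ 0.254 kg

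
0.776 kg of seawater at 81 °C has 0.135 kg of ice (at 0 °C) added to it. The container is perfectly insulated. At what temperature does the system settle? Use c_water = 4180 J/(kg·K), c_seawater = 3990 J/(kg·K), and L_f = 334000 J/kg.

T_f ≈ 56.2 °C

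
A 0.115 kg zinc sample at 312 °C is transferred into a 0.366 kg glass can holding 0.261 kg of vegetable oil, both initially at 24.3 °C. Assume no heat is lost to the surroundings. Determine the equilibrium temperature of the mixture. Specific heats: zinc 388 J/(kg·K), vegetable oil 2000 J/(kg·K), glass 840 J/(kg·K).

T_f ≈ 39.0 °C

Let T be the final temperature. ΣQ_i = 0:
0.115·388·(T − 312) + 0.261·2000·(T − 24.3) + 0.366·840·(T − 24.3) = 0
874.06 T = 34077
T = 34077 / 874.06 = 39 °C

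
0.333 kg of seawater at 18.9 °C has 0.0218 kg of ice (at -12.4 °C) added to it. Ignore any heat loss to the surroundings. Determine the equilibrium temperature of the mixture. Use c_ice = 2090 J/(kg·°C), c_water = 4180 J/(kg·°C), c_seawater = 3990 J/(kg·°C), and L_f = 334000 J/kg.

T_f ≈ 12.2 °C

Taking heat into each body as positive, Σ m c ΔT = 0:
ice -12.4→0 °C: 0.0218·2090·12.4 = 564.97
  melt ice: 0.0218·334000 = 7281.2
  meltwater 0→T: 0.0218·4180·T = 91.12 T
  seawater cools: 0.333·3990·(T − 18.9) = 1328.7(T − 18.9)
1419.8 T = 25112 − 7846.2 = 17266
T ≈ 12.16 °C — above 0 °C, consistent with complete melting.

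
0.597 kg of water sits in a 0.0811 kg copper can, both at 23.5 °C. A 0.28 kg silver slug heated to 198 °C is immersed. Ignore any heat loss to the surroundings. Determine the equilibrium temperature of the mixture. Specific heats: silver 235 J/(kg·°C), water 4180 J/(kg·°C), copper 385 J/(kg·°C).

T_f ≈ 27.9 °C

Conservation of energy gives ΣQ = 0:
0.28·235·(T − 198) + 0.597·4180·(T − 23.5) + 0.0811·385·(T − 23.5) = 0
65.8(T − 198) + 2495.5(T − 23.5) + 31.22(T − 23.5) = 0
(65.8 + 2495.5 + 31.22) T = 65.8·198 + 2495.5·23.5 + 31.22·23.5
T = 72405/2592.5 ≈ 27.93 °C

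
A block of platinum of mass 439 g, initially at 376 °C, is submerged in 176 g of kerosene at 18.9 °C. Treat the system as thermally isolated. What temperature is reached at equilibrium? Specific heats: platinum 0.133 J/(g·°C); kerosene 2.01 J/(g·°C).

T_f ≈ 69.5 °C

Let T be the final temperature. ΣQ_i = 0:
439×0.133×(T − 376) + 176×2.01×(T − 18.9) = 0
(58.39 + 353.76) T = 58.39×376 + 353.76×18.9
T ≈ 69.49 °C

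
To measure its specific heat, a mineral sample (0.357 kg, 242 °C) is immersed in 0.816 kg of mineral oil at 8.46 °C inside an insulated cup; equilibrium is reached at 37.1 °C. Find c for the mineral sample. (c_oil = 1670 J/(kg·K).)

c ≈ 534 J/(kg·K)

m_s c (T_s − T_f) = m_oil c_oil (T_f − T_0):
0.357·c·(242 − 37.1) = 0.816·1670·(37.1 − 8.46)
73.15 c = 39028  ⇒  c ≈ 533.5 J/(kg·K)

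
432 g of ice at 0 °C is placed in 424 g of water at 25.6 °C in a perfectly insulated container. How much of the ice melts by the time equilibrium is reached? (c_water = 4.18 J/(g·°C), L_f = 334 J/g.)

Water can give up m c ΔT = 424·4.18·25.6 = 45371 J before reaching 0 °C.
Melting all 432 g of ice would need 432·334 = 144288 J.
That's not enough to melt it all — equilibrium is at 0 °C with ice remaining.
m_melt = 45371 / L_f = 135.8 g.

m_melted ≈ 136 g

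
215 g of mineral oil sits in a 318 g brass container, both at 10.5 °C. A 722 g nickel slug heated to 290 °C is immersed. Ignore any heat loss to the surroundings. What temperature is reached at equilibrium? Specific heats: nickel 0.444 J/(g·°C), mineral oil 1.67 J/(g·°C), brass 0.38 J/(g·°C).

T_f ≈ 122.4 °C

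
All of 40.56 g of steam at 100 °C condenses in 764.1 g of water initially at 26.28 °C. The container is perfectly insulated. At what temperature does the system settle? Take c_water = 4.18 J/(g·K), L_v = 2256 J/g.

T_f ≈ 57.2 °C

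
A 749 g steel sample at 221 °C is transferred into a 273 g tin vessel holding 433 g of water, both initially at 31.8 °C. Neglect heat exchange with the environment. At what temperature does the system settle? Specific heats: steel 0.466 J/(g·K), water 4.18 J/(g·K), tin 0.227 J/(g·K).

Taking heat into each body as positive, Σ m c ΔT = 0:
749×0.466×(T − 221) + 433×4.18×(T − 31.8) + 273×0.227×(T − 31.8) = 0
349.03(T − 221) + 1809.9(T − 31.8) + 61.97(T − 31.8) = 0
2220.9 T = 136663
T = 136663 / 2220.9 = 61.5 °C

T_f ≈ 61.5 °C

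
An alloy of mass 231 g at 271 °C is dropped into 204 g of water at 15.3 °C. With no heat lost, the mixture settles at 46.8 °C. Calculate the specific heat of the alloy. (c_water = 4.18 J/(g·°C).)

Conservation of energy gives ΣQ = 0:
231·c·(46.8 − 271) + 204·4.18·(46.8 − 15.3) = 0
-51790 c = -26861
c = -26861/-51790 ≈ 0.5186 J/(g·°C)

c ≈ 0.519 J/(g·°C)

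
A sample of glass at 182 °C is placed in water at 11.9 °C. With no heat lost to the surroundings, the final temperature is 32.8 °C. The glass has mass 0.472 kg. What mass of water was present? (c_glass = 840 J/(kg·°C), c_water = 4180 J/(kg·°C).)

m ≈ 0.677 kg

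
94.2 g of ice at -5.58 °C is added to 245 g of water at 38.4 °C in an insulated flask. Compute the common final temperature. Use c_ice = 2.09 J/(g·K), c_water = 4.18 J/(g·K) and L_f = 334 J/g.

T_f ≈ 4.8 °C

Energy conservation, ΣQ = 0:
ice -5.58→0 °C: 94.2·2.09·5.58 = 1098.6; fusion: m_ice L_f = 94.2·334 = 31463; meltwater 0→T: 94.2·4.18·T = 393.76 T; water cools: 245·4.18·(T − 38.4) = 1024.1(T − 38.4)
1417.9 T = 39325 − 32561 = 6764.1
T ≈ 4.77 °C — above 0 °C, consistent with complete melting.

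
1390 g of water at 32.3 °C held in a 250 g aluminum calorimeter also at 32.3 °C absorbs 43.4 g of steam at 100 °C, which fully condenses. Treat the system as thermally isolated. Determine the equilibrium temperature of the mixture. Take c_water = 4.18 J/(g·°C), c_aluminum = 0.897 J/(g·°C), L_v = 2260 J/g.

T_f ≈ 50.1 °C

Energy balance with sensible and latent terms:
steam→water at 100 °C releases m L_v = 43.4×2260 = 98084
  condensate cools 100→T: 43.4×4.18×(T − 100) = 181.41(T − 100)
  original water: 5810.2(T − 32.3)
  cup: 224.25(T − 32.3)
6215.9 T = 98084 + 18141 + 194913 = 311138
T ≈ 50.06 °C, under the boiling point, so the assumption holds.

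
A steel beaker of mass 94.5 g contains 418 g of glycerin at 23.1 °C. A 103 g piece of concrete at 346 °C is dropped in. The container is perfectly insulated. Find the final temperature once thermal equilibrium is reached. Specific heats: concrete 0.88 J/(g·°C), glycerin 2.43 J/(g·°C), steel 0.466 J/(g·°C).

T_f ≈ 48.5 °C

Net heat exchanged in the isolated system is zero:
103×0.88×(T − 346) + 418×2.43×(T − 23.1) + 94.5×0.466×(T − 23.1) = 0
90.64(T − 346) + 1015.7(T − 23.1) + 44.04(T − 23.1) = 0
1150.4 T = 55842
T ≈ 48.54 °C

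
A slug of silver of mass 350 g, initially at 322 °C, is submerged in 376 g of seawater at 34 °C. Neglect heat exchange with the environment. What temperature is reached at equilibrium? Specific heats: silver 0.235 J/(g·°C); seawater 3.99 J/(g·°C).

Taking heat into each body as positive, Σ m c ΔT = 0:
350*0.235*(T − 322) + 376*3.99*(T − 34) = 0
82.25(T − 322) + 1500.2(T − 34) = 0
(82.25 + 1500.2) T = 82.25*322 + 1500.2*34
T = 77493/1582.5 ≈ 48.97 °C

T_f ≈ 49.0 °C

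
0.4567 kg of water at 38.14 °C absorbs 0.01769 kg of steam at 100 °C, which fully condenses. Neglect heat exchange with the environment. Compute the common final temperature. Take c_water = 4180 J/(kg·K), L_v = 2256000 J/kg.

Energy balance with sensible and latent terms:
latent heat released on condensation: 0.01769×2256000 = 39909
  condensed water 100 °C→T: 73.94(T − 100)
  original water: 1909(T − 38.14)
1983 T = 39909 + 7394.4 + 72809 = 120113
T ≈ 60.57 °C, under the boiling point, so the assumption holds.

T_f ≈ 60.6 °C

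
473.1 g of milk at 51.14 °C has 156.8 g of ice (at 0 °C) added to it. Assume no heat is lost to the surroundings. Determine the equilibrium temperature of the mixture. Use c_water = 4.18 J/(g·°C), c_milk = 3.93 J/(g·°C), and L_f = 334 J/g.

Net heat exchanged in the isolated system is zero:
melt ice: 156.8·334 = 52371
  warm the meltwater: 655.42 T
  milk cools: 473.1·3.93·(T − 51.14) = 1859.3(T − 51.14)
2514.7 T = 95084 − 52371 = 42713
T ≈ 16.99 °C (positive, so assuming full melt was valid).

T_f ≈ 17.0 °C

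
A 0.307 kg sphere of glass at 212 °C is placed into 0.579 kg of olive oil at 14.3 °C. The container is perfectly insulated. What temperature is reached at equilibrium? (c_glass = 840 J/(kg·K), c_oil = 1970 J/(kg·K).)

T_f ≈ 50.8 °C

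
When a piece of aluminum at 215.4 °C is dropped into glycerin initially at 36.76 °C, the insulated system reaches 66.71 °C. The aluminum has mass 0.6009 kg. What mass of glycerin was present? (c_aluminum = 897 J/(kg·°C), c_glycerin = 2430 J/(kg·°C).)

Taking heat into each body as positive, Σ m c ΔT = 0:
0.6009×897×(66.71 − 215.4) + m×2430×(66.71 − 36.76) = 0
72778 m = 80145
m = 80145/72778 ≈ 1.101 kg

m ≈ 1.1 kg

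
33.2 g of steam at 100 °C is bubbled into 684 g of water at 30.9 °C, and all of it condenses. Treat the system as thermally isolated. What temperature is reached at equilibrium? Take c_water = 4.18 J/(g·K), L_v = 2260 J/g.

T_f ≈ 59.1 °C

Net heat exchanged in the isolated system is zero:
condense steam: −33.2·2260 = −75032
  condensate cools 100→T: 33.2·4.18·(T − 100) = 138.78(T − 100)
  water warms: 684·4.18·(T − 30.9) = 2859.1(T − 30.9)
2997.9 T = 75032 + 13878 + 88347 = 177256
T ≈ 59.13 °C, under the boiling point, so the assumption holds.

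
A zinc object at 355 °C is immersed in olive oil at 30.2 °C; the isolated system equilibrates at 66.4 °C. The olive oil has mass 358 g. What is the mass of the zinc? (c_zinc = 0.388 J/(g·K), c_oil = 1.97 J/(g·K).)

m ≈ 228 g

Heat lost by the zinc = heat gained by the oil:
m·0.388·(355 − 66.4) = 358·1.97·(66.4 − 30.2)
111.98 m = 25530  ⇒  m ≈ 228 g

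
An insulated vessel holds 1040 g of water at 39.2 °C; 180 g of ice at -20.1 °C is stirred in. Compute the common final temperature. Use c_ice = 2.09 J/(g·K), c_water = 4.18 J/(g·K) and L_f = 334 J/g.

Energy conservation, ΣQ = 0:
ice -20.1→0 °C: 180×2.09×20.1 = 7561.6
  latent heat to melt: 180×334 = 60120
  meltwater 0→T: 180×4.18×T = 752.4 T
  water cools: 1040×4.18×(T − 39.2) = 4347.2(T − 39.2)
5099.6 T = 170410 − 67682 = 102729
T ≈ 20.14 °C. Since T > 0 °C, the all-ice-melts assumption holds.

T_f ≈ 20.1 °C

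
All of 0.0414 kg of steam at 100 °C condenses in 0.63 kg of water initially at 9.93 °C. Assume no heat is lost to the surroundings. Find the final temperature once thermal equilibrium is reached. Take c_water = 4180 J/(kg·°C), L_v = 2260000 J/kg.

Energy conservation, ΣQ = 0:
condense steam: −0.0414·2260000 = −93564
  condensed water 100 °C→T: 173.05(T − 100)
  original water: 2633.4(T − 9.93)
2806.5 T = 93564 + 17305 + 26150 = 137019
T ≈ 48.82 °C, under the boiling point, so the assumption holds.

T_f ≈ 48.8 °C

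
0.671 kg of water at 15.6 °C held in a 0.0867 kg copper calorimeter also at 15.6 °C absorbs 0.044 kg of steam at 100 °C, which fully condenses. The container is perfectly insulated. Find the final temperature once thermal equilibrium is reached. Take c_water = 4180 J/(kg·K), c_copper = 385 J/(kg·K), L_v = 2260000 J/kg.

T_f ≈ 53.6 °C

Net heat exchanged in the isolated system is zero:
latent heat released on condensation: 0.044×2260000 = 99440; condensate cools 100→T: 0.044×4180×(T − 100) = 183.92(T − 100); water warms: 0.671×4180×(T − 15.6) = 2804.8(T − 15.6); copper cup: 0.0867×385×(T − 15.6) = 33.38(T − 15.6)
3022.1 T = 99440 + 18392 + 44275 = 162107
T ≈ 53.64 °C (< 100 °C, so full condensation is consistent).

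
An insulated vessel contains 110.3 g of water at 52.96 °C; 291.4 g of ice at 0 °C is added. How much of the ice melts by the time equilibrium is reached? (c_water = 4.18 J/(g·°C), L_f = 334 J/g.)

m_melted ≈ 73.1 g

Heat available from the water dropping to 0 °C: 110.3·4.18·52.96 = 24417 J.
Melting all 291.4 g of ice would need 291.4·334 = 97328 J.
24417 J < 97328 J, so only part of the ice melts and the system sits at 0 °C.
m_melt = 24417 / L_f = 73.11 g.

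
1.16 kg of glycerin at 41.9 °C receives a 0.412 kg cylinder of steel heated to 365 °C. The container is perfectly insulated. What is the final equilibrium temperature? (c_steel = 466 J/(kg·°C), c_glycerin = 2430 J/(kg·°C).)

T_f ≈ 62.5 °C

Energy conservation, ΣQ = 0:
0.412×466×(T − 365) + 1.16×2430×(T − 41.9) = 0
3010.8 T = 188185
T ≈ 62.50 °C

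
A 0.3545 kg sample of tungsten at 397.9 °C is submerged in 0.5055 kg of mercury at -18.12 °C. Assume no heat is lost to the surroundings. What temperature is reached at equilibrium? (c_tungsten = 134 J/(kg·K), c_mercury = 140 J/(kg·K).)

T_f ≈ 149.0 °C

Energy conservation, ΣQ = 0:
0.3545×134×(T − 397.9) + 0.5055×140×(T − (-18.12)) = 0
47.5(T − 397.9) + 70.77(T − (-18.12)) = 0
(47.5 + 70.77) T = 47.5×397.9 + 70.77×(-18.12)
T = 17619 / 118.27 = 149 °C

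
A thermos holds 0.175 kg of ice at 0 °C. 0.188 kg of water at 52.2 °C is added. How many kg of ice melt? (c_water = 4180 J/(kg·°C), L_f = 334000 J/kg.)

Cooling the water to 0 °C releases 0.188×4180×52.2 = 41021 J.
Fully melting the ice requires m_ice L_f = 0.175×334000 = 58450 J.
41021 J < 58450 J, so only part of the ice melts and the system sits at 0 °C.
m_melted×334000 = 41021  ⇒  m_melted ≈ 0.1228 kg.

m_melted ≈ 0.123 kg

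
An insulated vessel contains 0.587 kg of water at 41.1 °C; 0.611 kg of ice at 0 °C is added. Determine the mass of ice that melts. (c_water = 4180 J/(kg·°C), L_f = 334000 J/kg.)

Heat available from the water dropping to 0 °C: 0.587×4180×41.1 = 100845 J.
To melt every bit of ice: 0.611×334000 = 204074 J.
That's not enough to melt it all — equilibrium is at 0 °C with ice remaining.
m_melted×334000 = 100845  ⇒  m_melted ≈ 0.3019 kg.

m_melted ≈ 0.302 kg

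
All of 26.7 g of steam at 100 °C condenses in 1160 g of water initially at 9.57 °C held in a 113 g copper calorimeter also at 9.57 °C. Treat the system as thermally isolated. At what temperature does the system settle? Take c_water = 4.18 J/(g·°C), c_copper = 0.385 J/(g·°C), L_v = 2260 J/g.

T_f ≈ 23.6 °C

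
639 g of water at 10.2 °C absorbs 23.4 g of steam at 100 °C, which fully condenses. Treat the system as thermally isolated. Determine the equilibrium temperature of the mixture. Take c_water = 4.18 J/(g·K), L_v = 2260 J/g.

T_f ≈ 32.5 °C

Taking heat into each body as positive, Σ m c ΔT = 0:
latent heat released on condensation: 23.4·2260 = 52884; condensate cools 100→T: 23.4·4.18·(T − 100) = 97.81(T − 100); original water: 2671(T − 10.2)
2768.8 T = 52884 + 9781.2 + 27244 = 89910
T ≈ 32.47 °C (< 100 °C, so full condensation is consistent).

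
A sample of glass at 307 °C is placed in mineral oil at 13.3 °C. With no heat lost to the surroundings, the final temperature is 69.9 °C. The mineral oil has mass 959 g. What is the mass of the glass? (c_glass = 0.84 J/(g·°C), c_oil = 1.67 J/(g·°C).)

m ≈ 455 g

Let T be the final temperature. ΣQ_i = 0:
m×0.84×(69.9 − 307) + 959×1.67×(69.9 − 13.3) = 0
-199.16 m = -90647
m = -90647/-199.16 ≈ 455.1 g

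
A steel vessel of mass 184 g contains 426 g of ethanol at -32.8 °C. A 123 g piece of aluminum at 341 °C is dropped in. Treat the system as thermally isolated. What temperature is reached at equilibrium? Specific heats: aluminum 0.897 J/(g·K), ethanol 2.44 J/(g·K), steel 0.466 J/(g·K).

T_f ≈ 0.6 °C

Setting the total heat transfer to zero:
123·0.897·(T − 341) + 426·2.44·(T − (-32.8)) + 184·0.466·(T − (-32.8)) = 0
1235.5 T = 716.84
T = 716.84 / 1235.5 = 0.58 °C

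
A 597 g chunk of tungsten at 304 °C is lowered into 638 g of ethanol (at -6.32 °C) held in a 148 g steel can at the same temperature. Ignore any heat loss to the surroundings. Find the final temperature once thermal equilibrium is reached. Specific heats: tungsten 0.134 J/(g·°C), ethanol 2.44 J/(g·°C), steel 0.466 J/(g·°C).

T_f ≈ 8.2 °C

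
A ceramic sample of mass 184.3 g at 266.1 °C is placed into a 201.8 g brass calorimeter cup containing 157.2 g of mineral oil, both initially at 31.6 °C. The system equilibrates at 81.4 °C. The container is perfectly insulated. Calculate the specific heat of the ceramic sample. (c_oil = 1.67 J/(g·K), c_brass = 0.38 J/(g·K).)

Heat gained plus heat lost sum to zero:
184.3×c×(81.4 − 266.1) + 157.2×1.67×(81.4 − 31.6) + 201.8×0.38×(81.4 − 31.6) = 0
-34040 c = -16893
c = -16893/-34040 ≈ 0.4963 J/(g·K)

c ≈ 0.496 J/(g·K)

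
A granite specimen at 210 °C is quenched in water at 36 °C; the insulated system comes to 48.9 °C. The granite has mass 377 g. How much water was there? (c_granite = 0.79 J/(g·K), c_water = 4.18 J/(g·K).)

Setting the total heat transfer to zero:
377×0.79×(48.9 − 210) + m×4.18×(48.9 − 36) = 0
53.92 m = 47980
m = 47980/53.92 ≈ 889.8 g

m ≈ 890 g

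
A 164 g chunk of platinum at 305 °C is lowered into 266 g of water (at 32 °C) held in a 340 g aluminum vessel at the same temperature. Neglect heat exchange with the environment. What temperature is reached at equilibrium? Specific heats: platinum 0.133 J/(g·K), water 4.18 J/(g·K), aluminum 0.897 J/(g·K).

T_f ≈ 36.1 °C

With ΣQ=0 the equilibrium temperature is the m·c-weighted mean:
T_f = (21.81×305 + 1111.9×32 + 304.98×32) / (21.81 + 1111.9 + 304.98)
    = 51992 / 1438.7 ≈ 36.14 °C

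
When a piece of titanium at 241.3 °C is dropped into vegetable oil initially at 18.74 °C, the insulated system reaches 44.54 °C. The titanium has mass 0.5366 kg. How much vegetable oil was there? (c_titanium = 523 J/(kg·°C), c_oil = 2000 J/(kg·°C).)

m ≈ 1.07 kg

Let T be the final temperature. ΣQ_i = 0:
0.5366·523·(44.54 − 241.3) + m·2000·(44.54 − 18.74) = 0
51600 m = 55219
m = 55219/51600 ≈ 1.07 kg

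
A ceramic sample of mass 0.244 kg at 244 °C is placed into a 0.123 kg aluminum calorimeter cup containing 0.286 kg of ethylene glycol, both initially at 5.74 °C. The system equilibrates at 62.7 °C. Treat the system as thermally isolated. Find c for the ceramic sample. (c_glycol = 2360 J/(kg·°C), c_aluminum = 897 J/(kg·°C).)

Taking heat into each body as positive, Σ m c ΔT = 0:
0.244×c×(62.7 − 244) + 0.286×2360×(62.7 − 5.74) + 0.123×897×(62.7 − 5.74) = 0
-44.24 c = -44730
c = -44730/-44.24 ≈ 1011 J/(kg·°C)

c ≈ 1010 J/(kg·°C)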